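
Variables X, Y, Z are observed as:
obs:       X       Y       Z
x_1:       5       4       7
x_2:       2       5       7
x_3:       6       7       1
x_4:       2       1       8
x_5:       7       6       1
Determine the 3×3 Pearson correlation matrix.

Step 1 — column means:
  mean(X) = (5 + 2 + 6 + 2 + 7) / 5 = 22/5 = 4.4
  mean(Y) = (4 + 5 + 7 + 1 + 6) / 5 = 23/5 = 4.6
  mean(Z) = (7 + 7 + 1 + 8 + 1) / 5 = 24/5 = 4.8

Step 2 — sample variances and covariances s[i,j] = (1/(n-1)) · Σ_k (x_{k,i} - mean_i) · (x_{k,j} - mean_j), with n-1 = 4:
  s[X,X] = ((0.6)·(0.6) + (-2.4)·(-2.4) + (1.6)·(1.6) + (-2.4)·(-2.4) + (2.6)·(2.6)) / 4 = 21.2/4 = 5.3
  s[X,Y] = ((0.6)·(-0.6) + (-2.4)·(0.4) + (1.6)·(2.4) + (-2.4)·(-3.6) + (2.6)·(1.4)) / 4 = 14.8/4 = 3.7
  s[X,Z] = ((0.6)·(2.2) + (-2.4)·(2.2) + (1.6)·(-3.8) + (-2.4)·(3.2) + (2.6)·(-3.8)) / 4 = -27.6/4 = -6.9
  s[Y,Y] = ((-0.6)·(-0.6) + (0.4)·(0.4) + (2.4)·(2.4) + (-3.6)·(-3.6) + (1.4)·(1.4)) / 4 = 21.2/4 = 5.3
  s[Y,Z] = ((-0.6)·(2.2) + (0.4)·(2.2) + (2.4)·(-3.8) + (-3.6)·(3.2) + (1.4)·(-3.8)) / 4 = -26.4/4 = -6.6
  s[Z,Z] = ((2.2)·(2.2) + (2.2)·(2.2) + (-3.8)·(-3.8) + (3.2)·(3.2) + (-3.8)·(-3.8)) / 4 = 48.8/4 = 12.2
  Sample standard deviations s_i = √(s[i,i]):
  s(X) = √(5.3) = 2.3022
  s(Y) = √(5.3) = 2.3022
  s(Z) = √(12.2) = 3.4928

Step 3 — r_{ij} = s_{ij} / (s_i · s_j):
  r[X,X] = 1 (diagonal).
  r[X,Y] = 3.7 / (2.3022 · 2.3022) = 3.7 / 5.3 = 0.6981
  r[X,Z] = -6.9 / (2.3022 · 3.4928) = -6.9 / 8.0411 = -0.8581
  r[Y,Y] = 1 (diagonal).
  r[Y,Z] = -6.6 / (2.3022 · 3.4928) = -6.6 / 8.0411 = -0.8208
  r[Z,Z] = 1 (diagonal).

R is symmetric with unit diagonal. Assembling:

R = [[1, 0.6981, -0.8581],
 [0.6981, 1, -0.8208],
 [-0.8581, -0.8208, 1]]


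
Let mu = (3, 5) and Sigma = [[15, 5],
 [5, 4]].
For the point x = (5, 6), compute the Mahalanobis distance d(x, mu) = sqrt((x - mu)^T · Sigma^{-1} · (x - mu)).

Step 1 — centre the observation: (x - mu) = (2, 1).

Step 2 — invert Sigma. det(Sigma) = 15·4 - (5)² = 35.
  Sigma^{-1} = (1/det) · [[d, -b], [-b, a]] = [[0.1143, -0.1429],
 [-0.1429, 0.4286]].

Step 3 — form the quadratic (x - mu)^T · Sigma^{-1} · (x - mu):
  Sigma^{-1} · (x - mu) = (0.0857, 0.1429).
  (x - mu)^T · [Sigma^{-1} · (x - mu)] = (2)·(0.0857) + (1)·(0.1429) = 0.3143.

Step 4 — take square root: d = √(0.3143) ≈ 0.5606.

d(x, mu) = √(0.3143) ≈ 0.5606


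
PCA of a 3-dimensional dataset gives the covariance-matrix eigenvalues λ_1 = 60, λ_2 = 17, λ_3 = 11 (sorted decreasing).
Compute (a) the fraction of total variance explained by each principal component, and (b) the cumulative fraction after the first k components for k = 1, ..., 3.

Step 1 — total variance = trace(Sigma) = Σ λ_i = 60 + 17 + 11 = 88.

Step 2 — fraction explained by component i = λ_i / Σ λ:
  PC1: 60/88 = 0.6818
  PC2: 17/88 = 0.1932
  PC3: 11/88 = 0.125

Step 3 — cumulative fraction after k components = (λ_1 + ... + λ_k) / Σ λ:
  k = 1: 60/88 = 0.6818
  k = 2: (60 + 17)/88 = 77/88 = 0.875
  k = 3: (60 + 17 + 11)/88 = 88/88 = 1

Summary (fraction, with percent):

explained: PC1 0.6818 (68.18%), PC2 0.1932 (19.32%), PC3 0.125 (12.5%);  cumulative: 0.6818, 0.875, 1


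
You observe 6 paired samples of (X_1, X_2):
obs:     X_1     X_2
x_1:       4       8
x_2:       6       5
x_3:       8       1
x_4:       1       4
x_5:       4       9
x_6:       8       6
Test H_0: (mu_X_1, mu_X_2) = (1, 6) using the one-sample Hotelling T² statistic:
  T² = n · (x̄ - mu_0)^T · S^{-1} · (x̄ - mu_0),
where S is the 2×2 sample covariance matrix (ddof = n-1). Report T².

Step 1 — sample mean vector:
  mean(X_1) = (4 + 6 + 8 + 1 + 4 + 8) / 6 = 31/6 = 5.1667
  mean(X_2) = (8 + 5 + 1 + 4 + 9 + 6) / 6 = 33/6 = 5.5
  x̄ = (5.1667, 5.5),  deviation x̄ - mu_0 = (5.1667, 5.5) - (1, 6) = (4.1667, -0.5).

Step 2 — sample covariance matrix, S[i,j] = (1/(n-1)) · Σ_k (x_{k,i} - mean_i) · (x_{k,j} - mean_j), divisor n-1 = 5:
  S[X_1,X_1] = ((-1.1667)·(-1.1667) + (0.8333)·(0.8333) + (2.8333)·(2.8333) + (-4.1667)·(-4.1667) + (-1.1667)·(-1.1667) + (2.8333)·(2.8333)) / 5 = 36.8333/5 = 7.3667
  S[X_1,X_2] = ((-1.1667)·(2.5) + (0.8333)·(-0.5) + (2.8333)·(-4.5) + (-4.1667)·(-1.5) + (-1.1667)·(3.5) + (2.8333)·(0.5)) / 5 = -12.5/5 = -2.5
  S[X_2,X_2] = ((2.5)·(2.5) + (-0.5)·(-0.5) + (-4.5)·(-4.5) + (-1.5)·(-1.5) + (3.5)·(3.5) + (0.5)·(0.5)) / 5 = 41.5/5 = 8.3
  S = [[7.3667, -2.5],
 [-2.5, 8.3]].

Step 3 — invert S. det(S) = 7.3667·8.3 - (-2.5)² = 54.8933.
  S^{-1} = (1/det) · [[d, -b], [-b, a]] = [[0.1512, 0.0455],
 [0.0455, 0.1342]].

Step 4 — quadratic form (x̄ - mu_0)^T · S^{-1} · (x̄ - mu_0):
  S^{-1} · (x̄ - mu_0) = (0.6072, 0.1227),
  (x̄ - mu_0)^T · [...] = (4.1667)·(0.6072) + (-0.5)·(0.1227) = 2.4688.

Step 5 — scale by n: T² = 6 · 2.4688 = 14.813.

T² ≈ 14.813


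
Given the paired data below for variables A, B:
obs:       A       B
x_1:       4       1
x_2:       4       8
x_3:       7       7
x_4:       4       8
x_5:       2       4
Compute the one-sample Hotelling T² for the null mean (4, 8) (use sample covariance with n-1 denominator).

Step 1 — sample mean vector:
  mean(A) = (4 + 4 + 7 + 4 + 2) / 5 = 21/5 = 4.2
  mean(B) = (1 + 8 + 7 + 8 + 4) / 5 = 28/5 = 5.6
  x̄ = (4.2, 5.6),  deviation x̄ - mu_0 = (4.2, 5.6) - (4, 8) = (0.2, -2.4).

Step 2 — sample covariance matrix, S[i,j] = (1/(n-1)) · Σ_k (x_{k,i} - mean_i) · (x_{k,j} - mean_j), divisor n-1 = 4:
  S[A,A] = ((-0.2)·(-0.2) + (-0.2)·(-0.2) + (2.8)·(2.8) + (-0.2)·(-0.2) + (-2.2)·(-2.2)) / 4 = 12.8/4 = 3.2
  S[A,B] = ((-0.2)·(-4.6) + (-0.2)·(2.4) + (2.8)·(1.4) + (-0.2)·(2.4) + (-2.2)·(-1.6)) / 4 = 7.4/4 = 1.85
  S[B,B] = ((-4.6)·(-4.6) + (2.4)·(2.4) + (1.4)·(1.4) + (2.4)·(2.4) + (-1.6)·(-1.6)) / 4 = 37.2/4 = 9.3
  S = [[3.2, 1.85],
 [1.85, 9.3]].

Step 3 — invert S. det(S) = 3.2·9.3 - (1.85)² = 26.3375.
  S^{-1} = (1/det) · [[d, -b], [-b, a]] = [[0.3531, -0.0702],
 [-0.0702, 0.1215]].

Step 4 — quadratic form (x̄ - mu_0)^T · S^{-1} · (x̄ - mu_0):
  S^{-1} · (x̄ - mu_0) = (0.2392, -0.3056),
  (x̄ - mu_0)^T · [...] = (0.2)·(0.2392) + (-2.4)·(-0.3056) = 0.7814.

Step 5 — scale by n: T² = 5 · 0.7814 = 3.907.

T² ≈ 3.907


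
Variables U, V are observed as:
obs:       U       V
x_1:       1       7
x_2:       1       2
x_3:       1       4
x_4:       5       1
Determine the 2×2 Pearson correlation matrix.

Step 1 — column means:
  mean(U) = (1 + 1 + 1 + 5) / 4 = 8/4 = 2
  mean(V) = (7 + 2 + 4 + 1) / 4 = 14/4 = 3.5

Step 2 — sample variances and covariances s[i,j] = (1/(n-1)) · Σ_k (x_{k,i} - mean_i) · (x_{k,j} - mean_j), with n-1 = 3:
  s[U,U] = ((-1)·(-1) + (-1)·(-1) + (-1)·(-1) + (3)·(3)) / 3 = 12/3 = 4
  s[U,V] = ((-1)·(3.5) + (-1)·(-1.5) + (-1)·(0.5) + (3)·(-2.5)) / 3 = -10/3 = -3.3333
  s[V,V] = ((3.5)·(3.5) + (-1.5)·(-1.5) + (0.5)·(0.5) + (-2.5)·(-2.5)) / 3 = 21/3 = 7
  Sample standard deviations s_i = √(s[i,i]):
  s(U) = √(4) = 2
  s(V) = √(7) = 2.6458

Step 3 — r_{ij} = s_{ij} / (s_i · s_j):
  r[U,U] = 1 (diagonal).
  r[U,V] = -3.3333 / (2 · 2.6458) = -3.3333 / 5.2915 = -0.6299
  r[V,V] = 1 (diagonal).

R is symmetric with unit diagonal. Assembling:

R = [[1, -0.6299],
 [-0.6299, 1]]


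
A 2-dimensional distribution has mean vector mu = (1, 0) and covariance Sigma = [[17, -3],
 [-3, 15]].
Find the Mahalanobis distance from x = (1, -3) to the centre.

Step 1 — centre the observation: (x - mu) = (0, -3).

Step 2 — invert Sigma. det(Sigma) = 17·15 - (-3)² = 246.
  Sigma^{-1} = (1/det) · [[d, -b], [-b, a]] = [[0.061, 0.0122],
 [0.0122, 0.0691]].

Step 3 — form the quadratic (x - mu)^T · Sigma^{-1} · (x - mu):
  Sigma^{-1} · (x - mu) = (-0.0366, -0.2073).
  (x - mu)^T · [Sigma^{-1} · (x - mu)] = (0)·(-0.0366) + (-3)·(-0.2073) = 0.622.

Step 4 — take square root: d = √(0.622) ≈ 0.7886.

d(x, mu) = √(0.622) ≈ 0.7886


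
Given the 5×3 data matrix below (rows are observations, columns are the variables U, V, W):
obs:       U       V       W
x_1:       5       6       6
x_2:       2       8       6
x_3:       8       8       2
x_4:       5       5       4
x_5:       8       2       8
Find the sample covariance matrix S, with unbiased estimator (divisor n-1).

Step 1 — column means:
  mean(U) = (5 + 2 + 8 + 5 + 8) / 5 = 28/5 = 5.6
  mean(V) = (6 + 8 + 8 + 5 + 2) / 5 = 29/5 = 5.8
  mean(W) = (6 + 6 + 2 + 4 + 8) / 5 = 26/5 = 5.2

Step 2 — sample covariance S[i,j] = (1/(n-1)) · Σ_k (x_{k,i} - mean_i) · (x_{k,j} - mean_j), with n-1 = 4.
  S[U,U] = ((-0.6)·(-0.6) + (-3.6)·(-3.6) + (2.4)·(2.4) + (-0.6)·(-0.6) + (2.4)·(2.4)) / 4 = 25.2/4 = 6.3
  S[U,V] = ((-0.6)·(0.2) + (-3.6)·(2.2) + (2.4)·(2.2) + (-0.6)·(-0.8) + (2.4)·(-3.8)) / 4 = -11.4/4 = -2.85
  S[U,W] = ((-0.6)·(0.8) + (-3.6)·(0.8) + (2.4)·(-3.2) + (-0.6)·(-1.2) + (2.4)·(2.8)) / 4 = -3.6/4 = -0.9
  S[V,V] = ((0.2)·(0.2) + (2.2)·(2.2) + (2.2)·(2.2) + (-0.8)·(-0.8) + (-3.8)·(-3.8)) / 4 = 24.8/4 = 6.2
  S[V,W] = ((0.2)·(0.8) + (2.2)·(0.8) + (2.2)·(-3.2) + (-0.8)·(-1.2) + (-3.8)·(2.8)) / 4 = -14.8/4 = -3.7
  S[W,W] = ((0.8)·(0.8) + (0.8)·(0.8) + (-3.2)·(-3.2) + (-1.2)·(-1.2) + (2.8)·(2.8)) / 4 = 20.8/4 = 5.2

S is symmetric (S[j,i] = S[i,j]). Assembling:

S = [[6.3, -2.85, -0.9],
 [-2.85, 6.2, -3.7],
 [-0.9, -3.7, 5.2]]


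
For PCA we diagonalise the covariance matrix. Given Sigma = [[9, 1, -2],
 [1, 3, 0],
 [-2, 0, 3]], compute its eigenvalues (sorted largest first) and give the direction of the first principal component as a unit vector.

Step 1 — characteristic polynomial p(λ) = det(λI - Sigma) = λ³ - tr·λ² + c_1·λ - det, where tr = trace, c_1 = sum of the principal 2×2 minors, det = det(Sigma):
  tr = 9 + 3 + 3 = 15,
  c_1 = (9·3 - (1)²) + (9·3 - (-2)²) + (3·3 - (0)²) = 26 + 23 + 9 = 58,
  det = 9·(3·3 - (0)²) - (1)·((1)·3 - (0)·(-2)) + (-2)·((1)·(0) - 3·(-2)) = 9·(9) - (1)·(3) + (-2)·(6) = 66.
  So p(λ) = λ³ - 15λ² + 58λ - 66.
Step 2 — look for an integer root (rational root theorem: any rational root is an integer divisor of 66). Testing λ = 3:
  p(3) = 27 - 135 + 174 - 66 = 0  ✓
  Dividing out (λ - 3): p(λ) = (λ - 3)(λ² - 12λ + 22).
Step 3 — remaining eigenvalues from the quadratic λ² - 12λ + 22 = 0:
  Δ = 12² - 4·22 = 144 - 88 = 56,  λ = (12 ± √56)/2 = (12 ± 7.4833)/2 ≈ 9.7417 or 2.2583.
  Sorted: λ_1 = 9.7417,  λ_2 = 3,  λ_3 = 2.2583  (check: sum = 15 = tr ✓).

Step 4 — unit eigenvector for λ_1 ≈ 9.7417: v spans the null space of (Sigma - λ_1 I), whose rows are
  r_1 = (-0.7417, 1, -2),  r_2 = (1, -6.7417, 0),  r_3 = (-2, 0, -6.7417).
  v is orthogonal to every row, so take v ∝ r_1 × r_2 = ((1)·(0) - (-2)·(-6.7417), (-2)·(1) - (-0.7417)·(0), (-0.7417)·(-6.7417) - (1)·(1)) ≈ (-13.4833, -2, 4).
  Rescale (multiply by -1 so the first nonzero entry is positive): u = (13.4833, 2, -4).
  ||u|| = √((13.4833)² + (2)² + (-4)²) = √(201.7998) ≈ 14.2056,  v_1 = u/||u|| ≈ (0.9492, 0.1408, -0.2816) (||v_1|| = 1).

λ_1 = 9.7417,  λ_2 = 3,  λ_3 = 2.2583;  v_1 ≈ (0.9492, 0.1408, -0.2816)


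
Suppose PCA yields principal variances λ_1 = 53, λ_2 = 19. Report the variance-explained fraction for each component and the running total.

Step 1 — total variance = trace(Sigma) = Σ λ_i = 53 + 19 = 72.

Step 2 — fraction explained by component i = λ_i / Σ λ:
  PC1: 53/72 = 0.7361
  PC2: 19/72 = 0.2639

Step 3 — cumulative fraction after k components = (λ_1 + ... + λ_k) / Σ λ:
  k = 1: 53/72 = 0.7361
  k = 2: (53 + 19)/72 = 72/72 = 1

Summary (fraction, with percent):

explained: PC1 0.7361 (73.61%), PC2 0.2639 (26.39%);  cumulative: 0.7361, 1


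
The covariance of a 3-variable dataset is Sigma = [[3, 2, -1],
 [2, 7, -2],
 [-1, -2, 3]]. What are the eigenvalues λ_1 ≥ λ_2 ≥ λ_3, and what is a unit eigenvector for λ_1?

Step 1 — characteristic polynomial p(λ) = det(λI - Sigma) = λ³ - tr·λ² + c_1·λ - det, where tr = trace, c_1 = sum of the principal 2×2 minors, det = det(Sigma):
  tr = 3 + 7 + 3 = 13,
  c_1 = (3·7 - (2)²) + (3·3 - (-1)²) + (7·3 - (-2)²) = 17 + 8 + 17 = 42,
  det = 3·(7·3 - (-2)²) - (2)·((2)·3 - (-2)·(-1)) + (-1)·((2)·(-2) - 7·(-1)) = 3·(17) - (2)·(4) + (-1)·(3) = 40.
  So p(λ) = λ³ - 13λ² + 42λ - 40.
Step 2 — look for an integer root (rational root theorem: any rational root is an integer divisor of 40). Testing λ = 2:
  p(2) = 8 - 52 + 84 - 40 = 0  ✓
  Dividing out (λ - 2): p(λ) = (λ - 2)(λ² - 11λ + 20).
Step 3 — remaining eigenvalues from the quadratic λ² - 11λ + 20 = 0:
  Δ = 11² - 4·20 = 121 - 80 = 41,  λ = (11 ± √41)/2 = (11 ± 6.4031)/2 ≈ 8.7016 or 2.2984.
  Sorted: λ_1 = 8.7016,  λ_2 = 2.2984,  λ_3 = 2  (check: sum = 13 = tr ✓).

Step 4 — unit eigenvector for λ_1 ≈ 8.7016: v spans the null space of (Sigma - λ_1 I), whose rows are
  r_1 = (-5.7016, 2, -1),  r_2 = (2, -1.7016, -2),  r_3 = (-1, -2, -5.7016).
  v is orthogonal to every row, so take v ∝ r_1 × r_2 = ((2)·(-2) - (-1)·(-1.7016), (-1)·(2) - (-5.7016)·(-2), (-5.7016)·(-1.7016) - (2)·(2)) ≈ (-5.7016, -13.4031, 5.7016).
  Rescale (multiply by -1 so the first nonzero entry is positive): u = (5.7016, 13.4031, -5.7016).
  ||u|| = √((5.7016)² + (13.4031)² + (-5.7016)²) = √(244.6594) ≈ 15.6416,  v_1 = u/||u|| ≈ (0.3645, 0.8569, -0.3645) (||v_1|| = 1).

λ_1 = 8.7016,  λ_2 = 2.2984,  λ_3 = 2;  v_1 ≈ (0.3645, 0.8569, -0.3645)


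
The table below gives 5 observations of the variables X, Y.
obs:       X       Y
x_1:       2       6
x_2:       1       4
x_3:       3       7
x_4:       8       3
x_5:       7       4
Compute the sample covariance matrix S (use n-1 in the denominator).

Step 1 — column means:
  mean(X) = (2 + 1 + 3 + 8 + 7) / 5 = 21/5 = 4.2
  mean(Y) = (6 + 4 + 7 + 3 + 4) / 5 = 24/5 = 4.8

Step 2 — sample covariance S[i,j] = (1/(n-1)) · Σ_k (x_{k,i} - mean_i) · (x_{k,j} - mean_j), with n-1 = 4.
  S[X,X] = ((-2.2)·(-2.2) + (-3.2)·(-3.2) + (-1.2)·(-1.2) + (3.8)·(3.8) + (2.8)·(2.8)) / 4 = 38.8/4 = 9.7
  S[X,Y] = ((-2.2)·(1.2) + (-3.2)·(-0.8) + (-1.2)·(2.2) + (3.8)·(-1.8) + (2.8)·(-0.8)) / 4 = -11.8/4 = -2.95
  S[Y,Y] = ((1.2)·(1.2) + (-0.8)·(-0.8) + (2.2)·(2.2) + (-1.8)·(-1.8) + (-0.8)·(-0.8)) / 4 = 10.8/4 = 2.7

S is symmetric (S[j,i] = S[i,j]). Assembling:

S = [[9.7, -2.95],
 [-2.95, 2.7]]


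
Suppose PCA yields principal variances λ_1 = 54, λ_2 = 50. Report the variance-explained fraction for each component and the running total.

Step 1 — total variance = trace(Sigma) = Σ λ_i = 54 + 50 = 104.

Step 2 — fraction explained by component i = λ_i / Σ λ:
  PC1: 54/104 = 0.5192
  PC2: 50/104 = 0.4808

Step 3 — cumulative fraction after k components = (λ_1 + ... + λ_k) / Σ λ:
  k = 1: 54/104 = 0.5192
  k = 2: (54 + 50)/104 = 104/104 = 1

Summary (fraction, with percent):

explained: PC1 0.5192 (51.92%), PC2 0.4808 (48.08%);  cumulative: 0.5192, 1


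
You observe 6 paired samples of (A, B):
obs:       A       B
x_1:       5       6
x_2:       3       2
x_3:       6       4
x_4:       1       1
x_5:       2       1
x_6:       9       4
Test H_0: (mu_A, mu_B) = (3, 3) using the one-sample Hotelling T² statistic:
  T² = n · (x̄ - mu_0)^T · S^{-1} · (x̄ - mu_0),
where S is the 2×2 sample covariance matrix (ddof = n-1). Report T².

Step 1 — sample mean vector:
  mean(A) = (5 + 3 + 6 + 1 + 2 + 9) / 6 = 26/6 = 4.3333
  mean(B) = (6 + 2 + 4 + 1 + 1 + 4) / 6 = 18/6 = 3
  x̄ = (4.3333, 3),  deviation x̄ - mu_0 = (4.3333, 3) - (3, 3) = (1.3333, 0).

Step 2 — sample covariance matrix, S[i,j] = (1/(n-1)) · Σ_k (x_{k,i} - mean_i) · (x_{k,j} - mean_j), divisor n-1 = 5:
  S[A,A] = ((0.6667)·(0.6667) + (-1.3333)·(-1.3333) + (1.6667)·(1.6667) + (-3.3333)·(-3.3333) + (-2.3333)·(-2.3333) + (4.6667)·(4.6667)) / 5 = 43.3333/5 = 8.6667
  S[A,B] = ((0.6667)·(3) + (-1.3333)·(-1) + (1.6667)·(1) + (-3.3333)·(-2) + (-2.3333)·(-2) + (4.6667)·(1)) / 5 = 21/5 = 4.2
  S[B,B] = ((3)·(3) + (-1)·(-1) + (1)·(1) + (-2)·(-2) + (-2)·(-2) + (1)·(1)) / 5 = 20/5 = 4
  S = [[8.6667, 4.2],
 [4.2, 4]].

Step 3 — invert S. det(S) = 8.6667·4 - (4.2)² = 17.0267.
  S^{-1} = (1/det) · [[d, -b], [-b, a]] = [[0.2349, -0.2467],
 [-0.2467, 0.509]].

Step 4 — quadratic form (x̄ - mu_0)^T · S^{-1} · (x̄ - mu_0):
  S^{-1} · (x̄ - mu_0) = (0.3132, -0.3289),
  (x̄ - mu_0)^T · [...] = (1.3333)·(0.3132) + (0)·(-0.3289) = 0.4176.

Step 5 — scale by n: T² = 6 · 0.4176 = 2.5059.

T² ≈ 2.5059


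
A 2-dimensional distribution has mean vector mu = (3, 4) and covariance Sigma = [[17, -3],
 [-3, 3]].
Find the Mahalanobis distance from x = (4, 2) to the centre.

Step 1 — centre the observation: (x - mu) = (1, -2).

Step 2 — invert Sigma. det(Sigma) = 17·3 - (-3)² = 42.
  Sigma^{-1} = (1/det) · [[d, -b], [-b, a]] = [[0.0714, 0.0714],
 [0.0714, 0.4048]].

Step 3 — form the quadratic (x - mu)^T · Sigma^{-1} · (x - mu):
  Sigma^{-1} · (x - mu) = (-0.0714, -0.7381).
  (x - mu)^T · [Sigma^{-1} · (x - mu)] = (1)·(-0.0714) + (-2)·(-0.7381) = 1.4048.

Step 4 — take square root: d = √(1.4048) ≈ 1.1852.

d(x, mu) = √(1.4048) ≈ 1.1852


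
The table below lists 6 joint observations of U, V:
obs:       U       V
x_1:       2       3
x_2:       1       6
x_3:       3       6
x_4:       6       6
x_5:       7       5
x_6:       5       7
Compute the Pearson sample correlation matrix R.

Step 1 — column means:
  mean(U) = (2 + 1 + 3 + 6 + 7 + 5) / 6 = 24/6 = 4
  mean(V) = (3 + 6 + 6 + 6 + 5 + 7) / 6 = 33/6 = 5.5

Step 2 — sample variances and covariances s[i,j] = (1/(n-1)) · Σ_k (x_{k,i} - mean_i) · (x_{k,j} - mean_j), with n-1 = 5:
  s[U,U] = ((-2)·(-2) + (-3)·(-3) + (-1)·(-1) + (2)·(2) + (3)·(3) + (1)·(1)) / 5 = 28/5 = 5.6
  s[U,V] = ((-2)·(-2.5) + (-3)·(0.5) + (-1)·(0.5) + (2)·(0.5) + (3)·(-0.5) + (1)·(1.5)) / 5 = 4/5 = 0.8
  s[V,V] = ((-2.5)·(-2.5) + (0.5)·(0.5) + (0.5)·(0.5) + (0.5)·(0.5) + (-0.5)·(-0.5) + (1.5)·(1.5)) / 5 = 9.5/5 = 1.9
  Sample standard deviations s_i = √(s[i,i]):
  s(U) = √(5.6) = 2.3664
  s(V) = √(1.9) = 1.3784

Step 3 — r_{ij} = s_{ij} / (s_i · s_j):
  r[U,U] = 1 (diagonal).
  r[U,V] = 0.8 / (2.3664 · 1.3784) = 0.8 / 3.2619 = 0.2453
  r[V,V] = 1 (diagonal).

R is symmetric with unit diagonal. Assembling:

R = [[1, 0.2453],
 [0.2453, 1]]


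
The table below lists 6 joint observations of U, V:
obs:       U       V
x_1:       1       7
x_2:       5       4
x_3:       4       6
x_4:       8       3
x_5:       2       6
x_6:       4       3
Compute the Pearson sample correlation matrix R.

Step 1 — column means:
  mean(U) = (1 + 5 + 4 + 8 + 2 + 4) / 6 = 24/6 = 4
  mean(V) = (7 + 4 + 6 + 3 + 6 + 3) / 6 = 29/6 = 4.8333

Step 2 — sample variances and covariances s[i,j] = (1/(n-1)) · Σ_k (x_{k,i} - mean_i) · (x_{k,j} - mean_j), with n-1 = 5:
  s[U,U] = ((-3)·(-3) + (1)·(1) + (0)·(0) + (4)·(4) + (-2)·(-2) + (0)·(0)) / 5 = 30/5 = 6
  s[U,V] = ((-3)·(2.1667) + (1)·(-0.8333) + (0)·(1.1667) + (4)·(-1.8333) + (-2)·(1.1667) + (0)·(-1.8333)) / 5 = -17/5 = -3.4
  s[V,V] = ((2.1667)·(2.1667) + (-0.8333)·(-0.8333) + (1.1667)·(1.1667) + (-1.8333)·(-1.8333) + (1.1667)·(1.1667) + (-1.8333)·(-1.8333)) / 5 = 14.8333/5 = 2.9667
  Sample standard deviations s_i = √(s[i,i]):
  s(U) = √(6) = 2.4495
  s(V) = √(2.9667) = 1.7224

Step 3 — r_{ij} = s_{ij} / (s_i · s_j):
  r[U,U] = 1 (diagonal).
  r[U,V] = -3.4 / (2.4495 · 1.7224) = -3.4 / 4.219 = -0.8059
  r[V,V] = 1 (diagonal).

R is symmetric with unit diagonal. Assembling:

R = [[1, -0.8059],
 [-0.8059, 1]]


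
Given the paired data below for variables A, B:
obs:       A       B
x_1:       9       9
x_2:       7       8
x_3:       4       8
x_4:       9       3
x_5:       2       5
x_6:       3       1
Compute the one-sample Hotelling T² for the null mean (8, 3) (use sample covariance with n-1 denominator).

Step 1 — sample mean vector:
  mean(A) = (9 + 7 + 4 + 9 + 2 + 3) / 6 = 34/6 = 5.6667
  mean(B) = (9 + 8 + 8 + 3 + 5 + 1) / 6 = 34/6 = 5.6667
  x̄ = (5.6667, 5.6667),  deviation x̄ - mu_0 = (5.6667, 5.6667) - (8, 3) = (-2.3333, 2.6667).

Step 2 — sample covariance matrix, S[i,j] = (1/(n-1)) · Σ_k (x_{k,i} - mean_i) · (x_{k,j} - mean_j), divisor n-1 = 5:
  S[A,A] = ((3.3333)·(3.3333) + (1.3333)·(1.3333) + (-1.6667)·(-1.6667) + (3.3333)·(3.3333) + (-3.6667)·(-3.6667) + (-2.6667)·(-2.6667)) / 5 = 47.3333/5 = 9.4667
  S[A,B] = ((3.3333)·(3.3333) + (1.3333)·(2.3333) + (-1.6667)·(2.3333) + (3.3333)·(-2.6667) + (-3.6667)·(-0.6667) + (-2.6667)·(-4.6667)) / 5 = 16.3333/5 = 3.2667
  S[B,B] = ((3.3333)·(3.3333) + (2.3333)·(2.3333) + (2.3333)·(2.3333) + (-2.6667)·(-2.6667) + (-0.6667)·(-0.6667) + (-4.6667)·(-4.6667)) / 5 = 51.3333/5 = 10.2667
  S = [[9.4667, 3.2667],
 [3.2667, 10.2667]].

Step 3 — invert S. det(S) = 9.4667·10.2667 - (3.2667)² = 86.52.
  S^{-1} = (1/det) · [[d, -b], [-b, a]] = [[0.1187, -0.0378],
 [-0.0378, 0.1094]].

Step 4 — quadratic form (x̄ - mu_0)^T · S^{-1} · (x̄ - mu_0):
  S^{-1} · (x̄ - mu_0) = (-0.3776, 0.3799),
  (x̄ - mu_0)^T · [...] = (-2.3333)·(-0.3776) + (2.6667)·(0.3799) = 1.894.

Step 5 — scale by n: T² = 6 · 1.894 = 11.3638.

T² ≈ 11.3638


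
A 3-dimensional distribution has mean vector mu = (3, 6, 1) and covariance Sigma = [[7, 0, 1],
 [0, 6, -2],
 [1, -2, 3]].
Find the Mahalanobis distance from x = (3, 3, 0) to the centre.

Step 1 — centre the observation: (x - mu) = (0, -3, -1).

Step 2 — invert Sigma (cofactor / det for 3×3, or solve directly):
  Sigma^{-1} = [[0.1522, -0.0217, -0.0652],
 [-0.0217, 0.2174, 0.1522],
 [-0.0652, 0.1522, 0.4565]].

Step 3 — form the quadratic (x - mu)^T · Sigma^{-1} · (x - mu):
  Sigma^{-1} · (x - mu) = (0.1304, -0.8043, -0.913).
  (x - mu)^T · [Sigma^{-1} · (x - mu)] = (0)·(0.1304) + (-3)·(-0.8043) + (-1)·(-0.913) = 3.3261.

Step 4 — take square root: d = √(3.3261) ≈ 1.8238.

d(x, mu) = √(3.3261) ≈ 1.8238


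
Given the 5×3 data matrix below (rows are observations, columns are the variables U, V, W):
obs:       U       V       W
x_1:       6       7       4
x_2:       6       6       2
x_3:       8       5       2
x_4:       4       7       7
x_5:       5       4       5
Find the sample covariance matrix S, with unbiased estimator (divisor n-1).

Step 1 — column means:
  mean(U) = (6 + 6 + 8 + 4 + 5) / 5 = 29/5 = 5.8
  mean(V) = (7 + 6 + 5 + 7 + 4) / 5 = 29/5 = 5.8
  mean(W) = (4 + 2 + 2 + 7 + 5) / 5 = 20/5 = 4

Step 2 — sample covariance S[i,j] = (1/(n-1)) · Σ_k (x_{k,i} - mean_i) · (x_{k,j} - mean_j), with n-1 = 4.
  S[U,U] = ((0.2)·(0.2) + (0.2)·(0.2) + (2.2)·(2.2) + (-1.8)·(-1.8) + (-0.8)·(-0.8)) / 4 = 8.8/4 = 2.2
  S[U,V] = ((0.2)·(1.2) + (0.2)·(0.2) + (2.2)·(-0.8) + (-1.8)·(1.2) + (-0.8)·(-1.8)) / 4 = -2.2/4 = -0.55
  S[U,W] = ((0.2)·(0) + (0.2)·(-2) + (2.2)·(-2) + (-1.8)·(3) + (-0.8)·(1)) / 4 = -11/4 = -2.75
  S[V,V] = ((1.2)·(1.2) + (0.2)·(0.2) + (-0.8)·(-0.8) + (1.2)·(1.2) + (-1.8)·(-1.8)) / 4 = 6.8/4 = 1.7
  S[V,W] = ((1.2)·(0) + (0.2)·(-2) + (-0.8)·(-2) + (1.2)·(3) + (-1.8)·(1)) / 4 = 3/4 = 0.75
  S[W,W] = ((0)·(0) + (-2)·(-2) + (-2)·(-2) + (3)·(3) + (1)·(1)) / 4 = 18/4 = 4.5

S is symmetric (S[j,i] = S[i,j]). Assembling:

S = [[2.2, -0.55, -2.75],
 [-0.55, 1.7, 0.75],
 [-2.75, 0.75, 4.5]]


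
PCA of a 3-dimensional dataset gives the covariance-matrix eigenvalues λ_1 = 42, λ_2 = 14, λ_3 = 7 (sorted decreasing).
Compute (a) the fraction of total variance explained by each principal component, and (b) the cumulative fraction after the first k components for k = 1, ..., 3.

Step 1 — total variance = trace(Sigma) = Σ λ_i = 42 + 14 + 7 = 63.

Step 2 — fraction explained by component i = λ_i / Σ λ:
  PC1: 42/63 = 0.6667
  PC2: 14/63 = 0.2222
  PC3: 7/63 = 0.1111

Step 3 — cumulative fraction after k components = (λ_1 + ... + λ_k) / Σ λ:
  k = 1: 42/63 = 0.6667
  k = 2: (42 + 14)/63 = 56/63 = 0.8889
  k = 3: (42 + 14 + 7)/63 = 63/63 = 1

Summary (fraction, with percent):

explained: PC1 0.6667 (66.67%), PC2 0.2222 (22.22%), PC3 0.1111 (11.11%);  cumulative: 0.6667, 0.8889, 1


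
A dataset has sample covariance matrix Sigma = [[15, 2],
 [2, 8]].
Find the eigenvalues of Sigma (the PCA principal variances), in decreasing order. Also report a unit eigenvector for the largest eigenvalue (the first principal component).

Step 1 — characteristic polynomial of 2×2 Sigma:
  det(Sigma - λI) = λ² - trace · λ + det = 0.
  trace = 15 + 8 = 23, det = 15·8 - (2)² = 116.
Step 2 — discriminant:
  Δ = trace² - 4·det = 529 - 464 = 65.
Step 3 — eigenvalues:
  λ = (trace ± √Δ)/2 = (23 ± 8.0623)/2,
  λ_1 = 15.5311,  λ_2 = 7.4689.

Step 4 — unit eigenvector for λ_1: solve (Sigma - λ_1 I)v = 0. First row:
  (15 - 15.5311)·v_x + (2)·v_y = 0, i.e. (-0.5311)·v_x + (2)·v_y = 0,
  so v ∝ (b, λ_1 - a) = (2, 0.5311) = u.
  ||u|| = √((2)² + (0.5311)²) = √(4.2821) ≈ 2.0693,
  v_1 = u/||u|| ≈ (0.9665, 0.2567) (||v_1|| = 1).

λ_1 = 15.5311,  λ_2 = 7.4689;  v_1 ≈ (0.9665, 0.2567)


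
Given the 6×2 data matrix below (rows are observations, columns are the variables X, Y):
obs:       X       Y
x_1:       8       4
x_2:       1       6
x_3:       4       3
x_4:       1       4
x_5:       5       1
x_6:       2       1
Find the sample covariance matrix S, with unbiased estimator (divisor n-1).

Step 1 — column means:
  mean(X) = (8 + 1 + 4 + 1 + 5 + 2) / 6 = 21/6 = 3.5
  mean(Y) = (4 + 6 + 3 + 4 + 1 + 1) / 6 = 19/6 = 3.1667

Step 2 — sample covariance S[i,j] = (1/(n-1)) · Σ_k (x_{k,i} - mean_i) · (x_{k,j} - mean_j), with n-1 = 5.
  S[X,X] = ((4.5)·(4.5) + (-2.5)·(-2.5) + (0.5)·(0.5) + (-2.5)·(-2.5) + (1.5)·(1.5) + (-1.5)·(-1.5)) / 5 = 37.5/5 = 7.5
  S[X,Y] = ((4.5)·(0.8333) + (-2.5)·(2.8333) + (0.5)·(-0.1667) + (-2.5)·(0.8333) + (1.5)·(-2.1667) + (-1.5)·(-2.1667)) / 5 = -5.5/5 = -1.1
  S[Y,Y] = ((0.8333)·(0.8333) + (2.8333)·(2.8333) + (-0.1667)·(-0.1667) + (0.8333)·(0.8333) + (-2.1667)·(-2.1667) + (-2.1667)·(-2.1667)) / 5 = 18.8333/5 = 3.7667

S is symmetric (S[j,i] = S[i,j]). Assembling:

S = [[7.5, -1.1],
 [-1.1, 3.7667]]


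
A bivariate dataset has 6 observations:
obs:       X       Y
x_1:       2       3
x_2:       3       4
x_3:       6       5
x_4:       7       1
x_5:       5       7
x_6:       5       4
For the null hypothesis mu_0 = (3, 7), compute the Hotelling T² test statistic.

Step 1 — sample mean vector:
  mean(X) = (2 + 3 + 6 + 7 + 5 + 5) / 6 = 28/6 = 4.6667
  mean(Y) = (3 + 4 + 5 + 1 + 7 + 4) / 6 = 24/6 = 4
  x̄ = (4.6667, 4),  deviation x̄ - mu_0 = (4.6667, 4) - (3, 7) = (1.6667, -3).

Step 2 — sample covariance matrix, S[i,j] = (1/(n-1)) · Σ_k (x_{k,i} - mean_i) · (x_{k,j} - mean_j), divisor n-1 = 5:
  S[X,X] = ((-2.6667)·(-2.6667) + (-1.6667)·(-1.6667) + (1.3333)·(1.3333) + (2.3333)·(2.3333) + (0.3333)·(0.3333) + (0.3333)·(0.3333)) / 5 = 17.3333/5 = 3.4667
  S[X,Y] = ((-2.6667)·(-1) + (-1.6667)·(0) + (1.3333)·(1) + (2.3333)·(-3) + (0.3333)·(3) + (0.3333)·(0)) / 5 = -2/5 = -0.4
  S[Y,Y] = ((-1)·(-1) + (0)·(0) + (1)·(1) + (-3)·(-3) + (3)·(3) + (0)·(0)) / 5 = 20/5 = 4
  S = [[3.4667, -0.4],
 [-0.4, 4]].

Step 3 — invert S. det(S) = 3.4667·4 - (-0.4)² = 13.7067.
  S^{-1} = (1/det) · [[d, -b], [-b, a]] = [[0.2918, 0.0292],
 [0.0292, 0.2529]].

Step 4 — quadratic form (x̄ - mu_0)^T · S^{-1} · (x̄ - mu_0):
  S^{-1} · (x̄ - mu_0) = (0.3988, -0.7101),
  (x̄ - mu_0)^T · [...] = (1.6667)·(0.3988) + (-3)·(-0.7101) = 2.7951.

Step 5 — scale by n: T² = 6 · 2.7951 = 16.7704.

T² ≈ 16.7704


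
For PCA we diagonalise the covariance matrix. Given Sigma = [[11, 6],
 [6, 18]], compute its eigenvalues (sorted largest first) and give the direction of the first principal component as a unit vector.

Step 1 — characteristic polynomial of 2×2 Sigma:
  det(Sigma - λI) = λ² - trace · λ + det = 0.
  trace = 11 + 18 = 29, det = 11·18 - (6)² = 162.
Step 2 — discriminant:
  Δ = trace² - 4·det = 841 - 648 = 193.
Step 3 — eigenvalues:
  λ = (trace ± √Δ)/2 = (29 ± 13.8924)/2,
  λ_1 = 21.4462,  λ_2 = 7.5538.

Step 4 — unit eigenvector for λ_1: solve (Sigma - λ_1 I)v = 0. First row:
  (11 - 21.4462)·v_x + (6)·v_y = 0, i.e. (-10.4462)·v_x + (6)·v_y = 0,
  so v ∝ (b, λ_1 - a) = (6, 10.4462) = u.
  ||u|| = √((6)² + (10.4462)²) = √(145.1236) ≈ 12.0467,
  v_1 = u/||u|| ≈ (0.4981, 0.8671) (||v_1|| = 1).

λ_1 = 21.4462,  λ_2 = 7.5538;  v_1 ≈ (0.4981, 0.8671)


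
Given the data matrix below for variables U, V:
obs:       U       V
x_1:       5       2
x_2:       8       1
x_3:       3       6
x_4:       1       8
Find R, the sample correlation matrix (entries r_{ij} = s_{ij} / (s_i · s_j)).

Step 1 — column means:
  mean(U) = (5 + 8 + 3 + 1) / 4 = 17/4 = 4.25
  mean(V) = (2 + 1 + 6 + 8) / 4 = 17/4 = 4.25

Step 2 — sample variances and covariances s[i,j] = (1/(n-1)) · Σ_k (x_{k,i} - mean_i) · (x_{k,j} - mean_j), with n-1 = 3:
  s[U,U] = ((0.75)·(0.75) + (3.75)·(3.75) + (-1.25)·(-1.25) + (-3.25)·(-3.25)) / 3 = 26.75/3 = 8.9167
  s[U,V] = ((0.75)·(-2.25) + (3.75)·(-3.25) + (-1.25)·(1.75) + (-3.25)·(3.75)) / 3 = -28.25/3 = -9.4167
  s[V,V] = ((-2.25)·(-2.25) + (-3.25)·(-3.25) + (1.75)·(1.75) + (3.75)·(3.75)) / 3 = 32.75/3 = 10.9167
  Sample standard deviations s_i = √(s[i,i]):
  s(U) = √(8.9167) = 2.9861
  s(V) = √(10.9167) = 3.304

Step 3 — r_{ij} = s_{ij} / (s_i · s_j):
  r[U,U] = 1 (diagonal).
  r[U,V] = -9.4167 / (2.9861 · 3.304) = -9.4167 / 9.8661 = -0.9544
  r[V,V] = 1 (diagonal).

R is symmetric with unit diagonal. Assembling:

R = [[1, -0.9544],
 [-0.9544, 1]]


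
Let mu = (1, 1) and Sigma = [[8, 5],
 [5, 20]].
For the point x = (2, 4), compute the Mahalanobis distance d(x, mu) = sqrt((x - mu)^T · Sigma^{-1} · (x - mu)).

Step 1 — centre the observation: (x - mu) = (1, 3).

Step 2 — invert Sigma. det(Sigma) = 8·20 - (5)² = 135.
  Sigma^{-1} = (1/det) · [[d, -b], [-b, a]] = [[0.1481, -0.037],
 [-0.037, 0.0593]].

Step 3 — form the quadratic (x - mu)^T · Sigma^{-1} · (x - mu):
  Sigma^{-1} · (x - mu) = (0.037, 0.1407).
  (x - mu)^T · [Sigma^{-1} · (x - mu)] = (1)·(0.037) + (3)·(0.1407) = 0.4593.

Step 4 — take square root: d = √(0.4593) ≈ 0.6777.

d(x, mu) = √(0.4593) ≈ 0.6777


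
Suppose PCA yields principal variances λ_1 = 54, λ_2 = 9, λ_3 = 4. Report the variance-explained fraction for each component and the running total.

Step 1 — total variance = trace(Sigma) = Σ λ_i = 54 + 9 + 4 = 67.

Step 2 — fraction explained by component i = λ_i / Σ λ:
  PC1: 54/67 = 0.806
  PC2: 9/67 = 0.1343
  PC3: 4/67 = 0.0597

Step 3 — cumulative fraction after k components = (λ_1 + ... + λ_k) / Σ λ:
  k = 1: 54/67 = 0.806
  k = 2: (54 + 9)/67 = 63/67 = 0.9403
  k = 3: (54 + 9 + 4)/67 = 67/67 = 1

Summary (fraction, with percent):

explained: PC1 0.806 (80.6%), PC2 0.1343 (13.43%), PC3 0.0597 (5.97%);  cumulative: 0.806, 0.9403, 1


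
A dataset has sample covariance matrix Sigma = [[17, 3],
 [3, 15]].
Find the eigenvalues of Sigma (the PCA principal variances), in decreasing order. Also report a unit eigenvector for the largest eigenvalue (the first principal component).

Step 1 — characteristic polynomial of 2×2 Sigma:
  det(Sigma - λI) = λ² - trace · λ + det = 0.
  trace = 17 + 15 = 32, det = 17·15 - (3)² = 246.
Step 2 — discriminant:
  Δ = trace² - 4·det = 1024 - 984 = 40.
Step 3 — eigenvalues:
  λ = (trace ± √Δ)/2 = (32 ± 6.3246)/2,
  λ_1 = 19.1623,  λ_2 = 12.8377.

Step 4 — unit eigenvector for λ_1: solve (Sigma - λ_1 I)v = 0. First row:
  (17 - 19.1623)·v_x + (3)·v_y = 0, i.e. (-2.1623)·v_x + (3)·v_y = 0,
  so v ∝ (b, λ_1 - a) = (3, 2.1623) = u.
  ||u|| = √((3)² + (2.1623)²) = √(13.6754) ≈ 3.698,
  v_1 = u/||u|| ≈ (0.8112, 0.5847) (||v_1|| = 1).

λ_1 = 19.1623,  λ_2 = 12.8377;  v_1 ≈ (0.8112, 0.5847)


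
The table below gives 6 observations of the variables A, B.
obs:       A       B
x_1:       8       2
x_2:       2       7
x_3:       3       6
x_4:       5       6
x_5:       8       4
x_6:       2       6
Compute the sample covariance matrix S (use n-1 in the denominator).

Step 1 — column means:
  mean(A) = (8 + 2 + 3 + 5 + 8 + 2) / 6 = 28/6 = 4.6667
  mean(B) = (2 + 7 + 6 + 6 + 4 + 6) / 6 = 31/6 = 5.1667

Step 2 — sample covariance S[i,j] = (1/(n-1)) · Σ_k (x_{k,i} - mean_i) · (x_{k,j} - mean_j), with n-1 = 5.
  S[A,A] = ((3.3333)·(3.3333) + (-2.6667)·(-2.6667) + (-1.6667)·(-1.6667) + (0.3333)·(0.3333) + (3.3333)·(3.3333) + (-2.6667)·(-2.6667)) / 5 = 39.3333/5 = 7.8667
  S[A,B] = ((3.3333)·(-3.1667) + (-2.6667)·(1.8333) + (-1.6667)·(0.8333) + (0.3333)·(0.8333) + (3.3333)·(-1.1667) + (-2.6667)·(0.8333)) / 5 = -22.6667/5 = -4.5333
  S[B,B] = ((-3.1667)·(-3.1667) + (1.8333)·(1.8333) + (0.8333)·(0.8333) + (0.8333)·(0.8333) + (-1.1667)·(-1.1667) + (0.8333)·(0.8333)) / 5 = 16.8333/5 = 3.3667

S is symmetric (S[j,i] = S[i,j]). Assembling:

S = [[7.8667, -4.5333],
 [-4.5333, 3.3667]]


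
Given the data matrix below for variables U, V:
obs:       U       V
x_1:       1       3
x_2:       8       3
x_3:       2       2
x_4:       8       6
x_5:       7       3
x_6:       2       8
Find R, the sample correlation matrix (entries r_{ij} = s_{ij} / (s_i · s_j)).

Step 1 — column means:
  mean(U) = (1 + 8 + 2 + 8 + 7 + 2) / 6 = 28/6 = 4.6667
  mean(V) = (3 + 3 + 2 + 6 + 3 + 8) / 6 = 25/6 = 4.1667

Step 2 — sample variances and covariances s[i,j] = (1/(n-1)) · Σ_k (x_{k,i} - mean_i) · (x_{k,j} - mean_j), with n-1 = 5:
  s[U,U] = ((-3.6667)·(-3.6667) + (3.3333)·(3.3333) + (-2.6667)·(-2.6667) + (3.3333)·(3.3333) + (2.3333)·(2.3333) + (-2.6667)·(-2.6667)) / 5 = 55.3333/5 = 11.0667
  s[U,V] = ((-3.6667)·(-1.1667) + (3.3333)·(-1.1667) + (-2.6667)·(-2.1667) + (3.3333)·(1.8333) + (2.3333)·(-1.1667) + (-2.6667)·(3.8333)) / 5 = -0.6667/5 = -0.1333
  s[V,V] = ((-1.1667)·(-1.1667) + (-1.1667)·(-1.1667) + (-2.1667)·(-2.1667) + (1.8333)·(1.8333) + (-1.1667)·(-1.1667) + (3.8333)·(3.8333)) / 5 = 26.8333/5 = 5.3667
  Sample standard deviations s_i = √(s[i,i]):
  s(U) = √(11.0667) = 3.3267
  s(V) = √(5.3667) = 2.3166

Step 3 — r_{ij} = s_{ij} / (s_i · s_j):
  r[U,U] = 1 (diagonal).
  r[U,V] = -0.1333 / (3.3267 · 2.3166) = -0.1333 / 7.7066 = -0.0173
  r[V,V] = 1 (diagonal).

R is symmetric with unit diagonal. Assembling:

R = [[1, -0.0173],
 [-0.0173, 1]]


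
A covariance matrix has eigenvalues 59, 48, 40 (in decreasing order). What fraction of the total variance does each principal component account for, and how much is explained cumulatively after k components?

Step 1 — total variance = trace(Sigma) = Σ λ_i = 59 + 48 + 40 = 147.

Step 2 — fraction explained by component i = λ_i / Σ λ:
  PC1: 59/147 = 0.4014
  PC2: 48/147 = 0.3265
  PC3: 40/147 = 0.2721

Step 3 — cumulative fraction after k components = (λ_1 + ... + λ_k) / Σ λ:
  k = 1: 59/147 = 0.4014
  k = 2: (59 + 48)/147 = 107/147 = 0.7279
  k = 3: (59 + 48 + 40)/147 = 147/147 = 1

Summary (fraction, with percent):

explained: PC1 0.4014 (40.14%), PC2 0.3265 (32.65%), PC3 0.2721 (27.21%);  cumulative: 0.4014, 0.7279, 1


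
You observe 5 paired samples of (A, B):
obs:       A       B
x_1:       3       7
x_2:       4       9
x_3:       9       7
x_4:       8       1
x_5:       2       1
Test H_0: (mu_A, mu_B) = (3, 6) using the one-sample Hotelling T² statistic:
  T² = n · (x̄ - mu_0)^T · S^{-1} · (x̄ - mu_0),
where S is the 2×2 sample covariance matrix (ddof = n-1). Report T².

Step 1 — sample mean vector:
  mean(A) = (3 + 4 + 9 + 8 + 2) / 5 = 26/5 = 5.2
  mean(B) = (7 + 9 + 7 + 1 + 1) / 5 = 25/5 = 5
  x̄ = (5.2, 5),  deviation x̄ - mu_0 = (5.2, 5) - (3, 6) = (2.2, -1).

Step 2 — sample covariance matrix, S[i,j] = (1/(n-1)) · Σ_k (x_{k,i} - mean_i) · (x_{k,j} - mean_j), divisor n-1 = 4:
  S[A,A] = ((-2.2)·(-2.2) + (-1.2)·(-1.2) + (3.8)·(3.8) + (2.8)·(2.8) + (-3.2)·(-3.2)) / 4 = 38.8/4 = 9.7
  S[A,B] = ((-2.2)·(2) + (-1.2)·(4) + (3.8)·(2) + (2.8)·(-4) + (-3.2)·(-4)) / 4 = 0/4 = 0
  S[B,B] = ((2)·(2) + (4)·(4) + (2)·(2) + (-4)·(-4) + (-4)·(-4)) / 4 = 56/4 = 14
  S = [[9.7, 0],
 [0, 14]].

Step 3 — invert S. det(S) = 9.7·14 - (0)² = 135.8.
  S^{-1} = (1/det) · [[d, -b], [-b, a]] = [[0.1031, 0],
 [0, 0.0714]].

Step 4 — quadratic form (x̄ - mu_0)^T · S^{-1} · (x̄ - mu_0):
  S^{-1} · (x̄ - mu_0) = (0.2268, -0.0714),
  (x̄ - mu_0)^T · [...] = (2.2)·(0.2268) + (-1)·(-0.0714) = 0.5704.

Step 5 — scale by n: T² = 5 · 0.5704 = 2.852.

T² ≈ 2.852


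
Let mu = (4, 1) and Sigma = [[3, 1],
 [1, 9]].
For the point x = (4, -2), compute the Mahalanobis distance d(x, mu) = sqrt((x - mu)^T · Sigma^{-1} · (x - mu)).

Step 1 — centre the observation: (x - mu) = (0, -3).

Step 2 — invert Sigma. det(Sigma) = 3·9 - (1)² = 26.
  Sigma^{-1} = (1/det) · [[d, -b], [-b, a]] = [[0.3462, -0.0385],
 [-0.0385, 0.1154]].

Step 3 — form the quadratic (x - mu)^T · Sigma^{-1} · (x - mu):
  Sigma^{-1} · (x - mu) = (0.1154, -0.3462).
  (x - mu)^T · [Sigma^{-1} · (x - mu)] = (0)·(0.1154) + (-3)·(-0.3462) = 1.0385.

Step 4 — take square root: d = √(1.0385) ≈ 1.019.

d(x, mu) = √(1.0385) ≈ 1.019


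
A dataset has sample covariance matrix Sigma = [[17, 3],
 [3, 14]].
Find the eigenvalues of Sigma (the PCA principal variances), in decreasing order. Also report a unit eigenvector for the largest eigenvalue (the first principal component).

Step 1 — characteristic polynomial of 2×2 Sigma:
  det(Sigma - λI) = λ² - trace · λ + det = 0.
  trace = 17 + 14 = 31, det = 17·14 - (3)² = 229.
Step 2 — discriminant:
  Δ = trace² - 4·det = 961 - 916 = 45.
Step 3 — eigenvalues:
  λ = (trace ± √Δ)/2 = (31 ± 6.7082)/2,
  λ_1 = 18.8541,  λ_2 = 12.1459.

Step 4 — unit eigenvector for λ_1: solve (Sigma - λ_1 I)v = 0. First row:
  (17 - 18.8541)·v_x + (3)·v_y = 0, i.e. (-1.8541)·v_x + (3)·v_y = 0,
  so v ∝ (b, λ_1 - a) = (3, 1.8541) = u.
  ||u|| = √((3)² + (1.8541)²) = √(12.4377) ≈ 3.5267,
  v_1 = u/||u|| ≈ (0.8507, 0.5257) (||v_1|| = 1).

λ_1 = 18.8541,  λ_2 = 12.1459;  v_1 ≈ (0.8507, 0.5257)


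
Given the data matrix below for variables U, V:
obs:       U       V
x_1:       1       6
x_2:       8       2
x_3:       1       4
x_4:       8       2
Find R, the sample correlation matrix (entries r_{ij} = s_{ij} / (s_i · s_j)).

Step 1 — column means:
  mean(U) = (1 + 8 + 1 + 8) / 4 = 18/4 = 4.5
  mean(V) = (6 + 2 + 4 + 2) / 4 = 14/4 = 3.5

Step 2 — sample variances and covariances s[i,j] = (1/(n-1)) · Σ_k (x_{k,i} - mean_i) · (x_{k,j} - mean_j), with n-1 = 3:
  s[U,U] = ((-3.5)·(-3.5) + (3.5)·(3.5) + (-3.5)·(-3.5) + (3.5)·(3.5)) / 3 = 49/3 = 16.3333
  s[U,V] = ((-3.5)·(2.5) + (3.5)·(-1.5) + (-3.5)·(0.5) + (3.5)·(-1.5)) / 3 = -21/3 = -7
  s[V,V] = ((2.5)·(2.5) + (-1.5)·(-1.5) + (0.5)·(0.5) + (-1.5)·(-1.5)) / 3 = 11/3 = 3.6667
  Sample standard deviations s_i = √(s[i,i]):
  s(U) = √(16.3333) = 4.0415
  s(V) = √(3.6667) = 1.9149

Step 3 — r_{ij} = s_{ij} / (s_i · s_j):
  r[U,U] = 1 (diagonal).
  r[U,V] = -7 / (4.0415 · 1.9149) = -7 / 7.7388 = -0.9045
  r[V,V] = 1 (diagonal).

R is symmetric with unit diagonal. Assembling:

R = [[1, -0.9045],
 [-0.9045, 1]]


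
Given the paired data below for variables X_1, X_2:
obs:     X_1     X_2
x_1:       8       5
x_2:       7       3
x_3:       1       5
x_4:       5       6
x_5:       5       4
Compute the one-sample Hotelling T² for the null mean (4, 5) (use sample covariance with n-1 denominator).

Step 1 — sample mean vector:
  mean(X_1) = (8 + 7 + 1 + 5 + 5) / 5 = 26/5 = 5.2
  mean(X_2) = (5 + 3 + 5 + 6 + 4) / 5 = 23/5 = 4.6
  x̄ = (5.2, 4.6),  deviation x̄ - mu_0 = (5.2, 4.6) - (4, 5) = (1.2, -0.4).

Step 2 — sample covariance matrix, S[i,j] = (1/(n-1)) · Σ_k (x_{k,i} - mean_i) · (x_{k,j} - mean_j), divisor n-1 = 4:
  S[X_1,X_1] = ((2.8)·(2.8) + (1.8)·(1.8) + (-4.2)·(-4.2) + (-0.2)·(-0.2) + (-0.2)·(-0.2)) / 4 = 28.8/4 = 7.2
  S[X_1,X_2] = ((2.8)·(0.4) + (1.8)·(-1.6) + (-4.2)·(0.4) + (-0.2)·(1.4) + (-0.2)·(-0.6)) / 4 = -3.6/4 = -0.9
  S[X_2,X_2] = ((0.4)·(0.4) + (-1.6)·(-1.6) + (0.4)·(0.4) + (1.4)·(1.4) + (-0.6)·(-0.6)) / 4 = 5.2/4 = 1.3
  S = [[7.2, -0.9],
 [-0.9, 1.3]].

Step 3 — invert S. det(S) = 7.2·1.3 - (-0.9)² = 8.55.
  S^{-1} = (1/det) · [[d, -b], [-b, a]] = [[0.152, 0.1053],
 [0.1053, 0.8421]].

Step 4 — quadratic form (x̄ - mu_0)^T · S^{-1} · (x̄ - mu_0):
  S^{-1} · (x̄ - mu_0) = (0.1404, -0.2105),
  (x̄ - mu_0)^T · [...] = (1.2)·(0.1404) + (-0.4)·(-0.2105) = 0.2526.

Step 5 — scale by n: T² = 5 · 0.2526 = 1.2632.

T² ≈ 1.2632
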